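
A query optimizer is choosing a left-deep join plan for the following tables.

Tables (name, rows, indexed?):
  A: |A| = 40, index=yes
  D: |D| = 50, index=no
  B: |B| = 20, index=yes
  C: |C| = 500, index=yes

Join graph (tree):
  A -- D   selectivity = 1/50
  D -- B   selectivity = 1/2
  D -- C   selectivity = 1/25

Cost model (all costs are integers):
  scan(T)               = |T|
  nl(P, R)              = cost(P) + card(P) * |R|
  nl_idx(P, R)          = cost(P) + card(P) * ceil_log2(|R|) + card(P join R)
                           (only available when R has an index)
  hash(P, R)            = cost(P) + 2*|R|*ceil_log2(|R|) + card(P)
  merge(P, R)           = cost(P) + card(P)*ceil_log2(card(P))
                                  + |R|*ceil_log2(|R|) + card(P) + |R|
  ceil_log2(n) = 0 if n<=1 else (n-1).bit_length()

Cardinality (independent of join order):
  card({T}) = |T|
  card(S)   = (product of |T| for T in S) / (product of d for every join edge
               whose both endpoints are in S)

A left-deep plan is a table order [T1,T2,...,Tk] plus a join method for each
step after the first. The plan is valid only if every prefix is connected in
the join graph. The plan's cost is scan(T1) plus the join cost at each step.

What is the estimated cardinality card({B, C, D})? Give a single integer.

Tables in S: B(20), C(500), D(50)
Edges inside S: D-B(d=2), D-C(d=25)
numerator = 20 * 500 * 50 = 500000
denominator = 2 * 25 = 50
card(S) = 500000 / 50 = 10000

10000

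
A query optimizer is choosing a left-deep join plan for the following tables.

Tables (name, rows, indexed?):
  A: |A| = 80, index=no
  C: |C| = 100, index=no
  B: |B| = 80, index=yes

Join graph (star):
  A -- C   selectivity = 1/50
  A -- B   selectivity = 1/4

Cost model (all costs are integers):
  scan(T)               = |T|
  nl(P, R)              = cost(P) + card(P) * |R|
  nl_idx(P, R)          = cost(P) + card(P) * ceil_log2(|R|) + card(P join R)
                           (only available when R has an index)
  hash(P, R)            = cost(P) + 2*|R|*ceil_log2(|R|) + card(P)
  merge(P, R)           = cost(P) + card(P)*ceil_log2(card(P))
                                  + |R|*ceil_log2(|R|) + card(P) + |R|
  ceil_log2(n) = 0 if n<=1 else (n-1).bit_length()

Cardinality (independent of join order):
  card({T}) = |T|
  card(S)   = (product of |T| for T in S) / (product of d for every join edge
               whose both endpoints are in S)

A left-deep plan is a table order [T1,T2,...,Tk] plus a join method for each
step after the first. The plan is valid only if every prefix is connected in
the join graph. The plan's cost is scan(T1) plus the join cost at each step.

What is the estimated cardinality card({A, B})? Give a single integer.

Tables in S: A(80), B(80)
Edges inside S: A-B(d=4)
numerator = 80 * 80 = 6400
denominator = 4 = 4
card(S) = 6400 / 4 = 1600

1600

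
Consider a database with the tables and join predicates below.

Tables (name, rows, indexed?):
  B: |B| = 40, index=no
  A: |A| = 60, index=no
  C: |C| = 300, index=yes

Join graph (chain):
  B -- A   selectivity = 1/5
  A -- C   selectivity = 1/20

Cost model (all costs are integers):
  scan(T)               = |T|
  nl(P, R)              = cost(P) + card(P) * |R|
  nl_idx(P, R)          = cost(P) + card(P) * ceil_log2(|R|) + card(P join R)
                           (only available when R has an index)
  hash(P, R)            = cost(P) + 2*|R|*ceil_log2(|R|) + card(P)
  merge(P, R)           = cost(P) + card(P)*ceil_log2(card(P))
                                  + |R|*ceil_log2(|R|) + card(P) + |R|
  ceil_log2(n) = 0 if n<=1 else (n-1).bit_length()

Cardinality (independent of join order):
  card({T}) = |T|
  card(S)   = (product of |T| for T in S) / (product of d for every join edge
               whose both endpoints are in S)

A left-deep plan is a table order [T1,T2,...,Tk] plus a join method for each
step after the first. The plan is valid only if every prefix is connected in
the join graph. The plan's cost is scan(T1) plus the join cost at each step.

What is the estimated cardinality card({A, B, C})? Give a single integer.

7200

Tables in S: A(60), B(40), C(300)
Edges inside S: B-A(d=5), A-C(d=20)
numerator = 60 * 40 * 300 = 720000
denominator = 5 * 20 = 100
card(S) = 720000 / 100 = 7200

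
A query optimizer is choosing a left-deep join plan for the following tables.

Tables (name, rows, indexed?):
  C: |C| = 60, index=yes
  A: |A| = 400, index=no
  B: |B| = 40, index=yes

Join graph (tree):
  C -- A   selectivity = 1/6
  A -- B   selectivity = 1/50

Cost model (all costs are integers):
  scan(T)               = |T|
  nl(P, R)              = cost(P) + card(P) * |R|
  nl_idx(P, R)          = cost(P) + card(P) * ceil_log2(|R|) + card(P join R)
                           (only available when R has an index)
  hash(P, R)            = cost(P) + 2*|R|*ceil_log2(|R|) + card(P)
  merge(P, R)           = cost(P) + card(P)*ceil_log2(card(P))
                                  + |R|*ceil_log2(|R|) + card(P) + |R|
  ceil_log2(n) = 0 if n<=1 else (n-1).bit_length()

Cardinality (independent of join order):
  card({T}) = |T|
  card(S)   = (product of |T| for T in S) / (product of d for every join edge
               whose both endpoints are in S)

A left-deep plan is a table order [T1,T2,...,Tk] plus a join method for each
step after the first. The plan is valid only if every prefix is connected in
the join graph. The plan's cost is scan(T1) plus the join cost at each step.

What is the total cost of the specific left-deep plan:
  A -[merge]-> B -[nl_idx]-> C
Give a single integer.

step 1: scan A: cost=400, card=400
step 2: join B via merge
    card(P join B) = 400*40/(50) = 320
    cost = 400 + 400*9 + 40*6 + 400 + 40 = 4680
step 3: join C via nl_idx
    card(P join C) = 320*60/(6) = 3200
    cost = 4680 + 320*6 + 3200 = 9800

9800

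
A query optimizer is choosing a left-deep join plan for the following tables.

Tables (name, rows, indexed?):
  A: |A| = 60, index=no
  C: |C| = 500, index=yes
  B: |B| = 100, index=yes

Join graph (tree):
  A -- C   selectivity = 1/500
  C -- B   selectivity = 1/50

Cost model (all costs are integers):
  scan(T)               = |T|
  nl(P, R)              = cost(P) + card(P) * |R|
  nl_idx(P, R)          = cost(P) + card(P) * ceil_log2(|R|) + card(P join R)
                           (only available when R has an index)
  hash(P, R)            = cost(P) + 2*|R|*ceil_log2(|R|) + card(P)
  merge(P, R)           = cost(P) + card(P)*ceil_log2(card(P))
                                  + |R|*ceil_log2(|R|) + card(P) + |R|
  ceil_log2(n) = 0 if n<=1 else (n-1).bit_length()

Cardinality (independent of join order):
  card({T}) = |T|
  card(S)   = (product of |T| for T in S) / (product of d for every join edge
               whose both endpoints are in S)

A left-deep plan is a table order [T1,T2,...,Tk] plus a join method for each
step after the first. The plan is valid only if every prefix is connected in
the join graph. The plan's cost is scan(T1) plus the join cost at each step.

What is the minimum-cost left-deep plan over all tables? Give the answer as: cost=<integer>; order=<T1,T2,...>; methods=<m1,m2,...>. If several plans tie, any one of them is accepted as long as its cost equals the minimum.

Selinger DP (subsets sized 1..n):
  {A}: scan cost=60, card=60
  {C}: scan cost=500, card=500
  {B}: scan cost=100, card=100
  {AC}: card=60; try (C,nl_idx)→660, (A,hash)→1720, (C,merge)→5480, (A,merge)→5920, (C,hash)→9120, (C,nl)→30060 …(+1); best=660 via (C,nl_idx)
  {BC}: card=1000; try (C,nl_idx)→2000, (B,hash)→2400, (B,nl_idx)→5000, (C,merge)→5900, (B,merge)→6300, (C,hash)→9200 …(+2); best=2000 via (C,nl_idx)
  {ABC}: card=120; try (B,nl_idx)→1200, (B,merge)→1880, (B,hash)→2120, (A,hash)→3720, (B,nl)→6660, (A,merge)→13420 …(+1); best=1200 via (B,nl_idx)

cost=1200; order=A,C,B; methods=nl_idx,nl_idx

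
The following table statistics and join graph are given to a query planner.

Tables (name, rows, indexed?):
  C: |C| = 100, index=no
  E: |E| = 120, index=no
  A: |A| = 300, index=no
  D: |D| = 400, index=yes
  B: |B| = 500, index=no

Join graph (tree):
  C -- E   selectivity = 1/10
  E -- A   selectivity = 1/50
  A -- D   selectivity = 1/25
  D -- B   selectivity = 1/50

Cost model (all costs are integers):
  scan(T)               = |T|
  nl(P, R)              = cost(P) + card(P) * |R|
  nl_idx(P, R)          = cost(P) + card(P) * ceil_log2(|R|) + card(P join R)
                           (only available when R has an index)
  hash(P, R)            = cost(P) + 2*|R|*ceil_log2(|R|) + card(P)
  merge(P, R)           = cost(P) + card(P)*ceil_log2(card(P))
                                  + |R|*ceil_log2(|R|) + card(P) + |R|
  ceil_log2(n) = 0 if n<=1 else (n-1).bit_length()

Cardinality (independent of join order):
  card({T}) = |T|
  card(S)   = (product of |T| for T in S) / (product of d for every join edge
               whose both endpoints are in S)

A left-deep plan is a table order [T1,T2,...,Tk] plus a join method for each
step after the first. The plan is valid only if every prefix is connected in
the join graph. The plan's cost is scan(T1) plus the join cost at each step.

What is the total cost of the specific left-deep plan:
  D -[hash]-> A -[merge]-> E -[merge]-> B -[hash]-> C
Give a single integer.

368760

step 1: scan D: cost=400, card=400
step 2: join A via hash
    card(P join A) = 400*300/(25) = 4800
    cost = 400 + 2*300*9 + 400 = 6200
step 3: join E via merge
    card(P join E) = 4800*120/(50) = 11520
    cost = 6200 + 4800*13 + 120*7 + 4800 + 120 = 74360
step 4: join B via merge
    card(P join B) = 11520*500/(50) = 115200
    cost = 74360 + 11520*14 + 500*9 + 11520 + 500 = 252160
step 5: join C via hash
    card(P join C) = 115200*100/(10) = 1152000
    cost = 252160 + 2*100*7 + 115200 = 368760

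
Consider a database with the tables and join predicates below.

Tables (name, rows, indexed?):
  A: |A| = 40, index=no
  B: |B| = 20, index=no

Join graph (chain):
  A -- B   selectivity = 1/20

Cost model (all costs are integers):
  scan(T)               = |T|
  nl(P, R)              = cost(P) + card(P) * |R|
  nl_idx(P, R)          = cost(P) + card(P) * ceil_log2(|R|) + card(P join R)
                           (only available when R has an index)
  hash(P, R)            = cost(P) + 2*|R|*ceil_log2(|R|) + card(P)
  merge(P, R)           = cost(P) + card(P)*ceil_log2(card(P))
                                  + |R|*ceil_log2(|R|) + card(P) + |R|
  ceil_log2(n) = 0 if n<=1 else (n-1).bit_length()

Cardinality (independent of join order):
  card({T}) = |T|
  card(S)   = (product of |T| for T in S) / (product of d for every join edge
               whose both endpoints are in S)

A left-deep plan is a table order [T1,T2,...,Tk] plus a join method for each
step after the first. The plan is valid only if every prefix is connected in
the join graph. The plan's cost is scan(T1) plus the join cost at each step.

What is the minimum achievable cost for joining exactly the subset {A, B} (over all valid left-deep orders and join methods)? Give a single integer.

Selinger DP over subsets of {A,B}:
  {A}: scan cost=40, card=40
  {B}: scan cost=20, card=20
  {AB}: card=40; try (B,hash)→280, (A,merge)→420, (B,merge)→440, (A,hash)→520, (A,nl)→820, (B,nl)→840; best=280 via (B,hash)

280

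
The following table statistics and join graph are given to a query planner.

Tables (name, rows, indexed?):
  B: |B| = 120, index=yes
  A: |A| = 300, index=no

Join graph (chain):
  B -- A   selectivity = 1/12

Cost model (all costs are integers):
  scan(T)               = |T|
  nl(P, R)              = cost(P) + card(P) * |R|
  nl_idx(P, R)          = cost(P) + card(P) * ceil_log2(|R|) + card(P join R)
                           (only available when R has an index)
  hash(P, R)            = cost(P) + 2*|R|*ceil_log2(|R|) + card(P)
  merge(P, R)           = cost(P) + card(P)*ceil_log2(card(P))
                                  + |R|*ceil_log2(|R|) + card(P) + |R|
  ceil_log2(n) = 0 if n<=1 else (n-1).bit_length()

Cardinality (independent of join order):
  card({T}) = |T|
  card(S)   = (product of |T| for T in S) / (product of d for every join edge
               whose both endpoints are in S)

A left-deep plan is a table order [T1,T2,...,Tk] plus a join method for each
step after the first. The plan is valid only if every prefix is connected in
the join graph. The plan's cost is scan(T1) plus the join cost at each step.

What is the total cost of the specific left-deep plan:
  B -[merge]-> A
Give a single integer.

step 1: scan B: cost=120, card=120
step 2: join A via merge
    card(P join A) = 120*300/(12) = 3000
    cost = 120 + 120*7 + 300*9 + 120 + 300 = 4080

4080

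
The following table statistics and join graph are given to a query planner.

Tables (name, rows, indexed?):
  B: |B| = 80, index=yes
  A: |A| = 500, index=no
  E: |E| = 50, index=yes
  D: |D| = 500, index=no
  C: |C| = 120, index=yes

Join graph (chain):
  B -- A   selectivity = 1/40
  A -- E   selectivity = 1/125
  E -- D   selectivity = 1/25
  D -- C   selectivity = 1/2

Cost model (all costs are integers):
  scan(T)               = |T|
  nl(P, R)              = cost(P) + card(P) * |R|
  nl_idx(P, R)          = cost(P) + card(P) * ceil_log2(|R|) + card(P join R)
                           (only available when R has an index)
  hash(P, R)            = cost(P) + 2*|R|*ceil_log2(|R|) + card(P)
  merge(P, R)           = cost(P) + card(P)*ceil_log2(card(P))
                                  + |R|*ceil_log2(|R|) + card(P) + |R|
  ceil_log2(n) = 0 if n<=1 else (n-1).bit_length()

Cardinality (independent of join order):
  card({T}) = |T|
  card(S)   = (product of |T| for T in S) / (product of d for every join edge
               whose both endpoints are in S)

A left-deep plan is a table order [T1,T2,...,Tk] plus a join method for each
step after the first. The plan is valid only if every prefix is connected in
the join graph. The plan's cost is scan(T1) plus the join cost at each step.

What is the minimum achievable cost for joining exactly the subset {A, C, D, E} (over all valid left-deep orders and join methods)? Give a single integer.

14080

Selinger DP over subsets of {A,C,D,E}:
  {A}: scan cost=500, card=500
  {E}: scan cost=50, card=50
  {D}: scan cost=500, card=500
  {C}: scan cost=120, card=120
  {AE}: card=200; try (E,hash)→1600, (E,nl_idx)→3700, (A,merge)→5400, (E,merge)→5850, (A,hash)→9100, (A,nl)→25050 …(+1); best=1600 via (E,hash)
  {DE}: card=1000; try (E,hash)→1600, (E,nl_idx)→4500, (D,merge)→5400, (E,merge)→5850, (D,hash)→9100, (D,nl)→25050 …(+1); best=1600 via (E,hash)
  {CD}: card=30000; try (C,hash)→2680, (D,merge)→6080, (C,merge)→6460, (D,hash)→9240, (C,nl_idx)→34000, (D,nl)→60120 …(+1); best=2680 via (C,hash)
  {ADE}: card=4000; try (D,merge)→8400, (D,hash)→10800, (A,hash)→11600, (A,merge)→17600, (D,nl)→101600, (A,nl)→501600; best=8400 via (D,merge)
  {CDE}: card=60000; try (C,hash)→4280, (C,merge)→13560, (E,hash)→33280, (C,nl_idx)→68600, (C,nl)→121600, (E,nl_idx)→242680 …(+2); best=4280 via (C,hash)
  {ACDE}: card=240000; try (C,hash)→14080, (C,merge)→61360, (A,hash)→73280, (C,nl_idx)→276400, (C,nl)→488400, (A,merge)→1029280 …(+1); best=14080 via (C,hash)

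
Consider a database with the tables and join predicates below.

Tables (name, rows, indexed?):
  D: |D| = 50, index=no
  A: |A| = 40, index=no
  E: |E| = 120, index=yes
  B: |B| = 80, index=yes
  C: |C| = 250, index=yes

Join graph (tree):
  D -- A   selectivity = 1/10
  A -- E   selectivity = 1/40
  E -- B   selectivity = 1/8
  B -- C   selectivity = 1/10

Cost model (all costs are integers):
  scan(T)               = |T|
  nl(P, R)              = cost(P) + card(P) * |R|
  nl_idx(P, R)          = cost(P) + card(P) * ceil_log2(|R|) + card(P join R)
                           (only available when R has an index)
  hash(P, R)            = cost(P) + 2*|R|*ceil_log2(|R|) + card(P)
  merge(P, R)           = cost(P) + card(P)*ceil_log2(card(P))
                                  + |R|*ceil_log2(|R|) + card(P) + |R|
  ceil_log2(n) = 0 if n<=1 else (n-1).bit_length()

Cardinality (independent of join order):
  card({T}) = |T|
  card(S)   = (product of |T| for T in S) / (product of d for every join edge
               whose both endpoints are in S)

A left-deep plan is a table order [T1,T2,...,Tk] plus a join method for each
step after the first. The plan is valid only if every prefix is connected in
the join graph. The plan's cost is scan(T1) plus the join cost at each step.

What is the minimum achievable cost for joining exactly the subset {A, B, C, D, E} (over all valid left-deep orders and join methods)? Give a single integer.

Selinger DP over subsets of {A,B,C,D,E}:
  {D}: scan cost=50, card=50
  {A}: scan cost=40, card=40
  {E}: scan cost=120, card=120
  {B}: scan cost=80, card=80
  {C}: scan cost=250, card=250
  {AD}: card=200; try (A,hash)→580, (D,merge)→670, (D,hash)→680, (A,merge)→680, (D,nl)→2040, (A,nl)→2050; best=580 via (A,hash)
  {AE}: card=120; try (E,nl_idx)→440, (A,hash)→720, (E,merge)→1280, (A,merge)→1360, (E,hash)→1760, (E,nl)→4840 …(+1); best=440 via (E,nl_idx)
  {BE}: card=1200; try (B,hash)→1360, (E,merge)→1680, (B,merge)→1720, (E,hash)→1840, (E,nl_idx)→1840, (B,nl_idx)→2160 …(+2); best=1360 via (B,hash)
  {BC}: card=2000; try (B,hash)→1620, (C,nl_idx)→2720, (C,merge)→2970, (B,merge)→3140, (B,nl_idx)→4000, (C,hash)→4160 …(+2); best=1620 via (B,hash)
  {ADE}: card=600; try (D,hash)→1160, (D,merge)→1750, (E,hash)→2460, (E,nl_idx)→2580, (E,merge)→3340, (D,nl)→6440 …(+1); best=1160 via (D,hash)
  {ABE}: card=1200; try (B,hash)→1680, (B,merge)→2040, (B,nl_idx)→2480, (A,hash)→3040, (B,nl)→10040, (A,merge)→16040 …(+1); best=1680 via (B,hash)
  {BCE}: card=30000; try (E,hash)→5300, (C,hash)→6560, (C,merge)→18010, (E,merge)→26580, (C,nl_idx)→40960, (E,nl_idx)→45620 …(+2); best=5300 via (E,hash)
  {ABDE}: card=6000; try (B,hash)→2880, (D,hash)→3480, (B,merge)→8400, (B,nl_idx)→11360, (D,merge)→16430, (B,nl)→49160 …(+1); best=2880 via (B,hash)
  {ABCE}: card=30000; try (C,hash)→6880, (C,merge)→18330, (A,hash)→35780, (C,nl_idx)→41280, (C,nl)→301680, (A,merge)→485580 …(+1); best=6880 via (C,hash)
  {ABCDE}: card=150000; try (C,hash)→12880, (D,hash)→37480, (C,merge)→89130, (C,nl_idx)→200880, (D,merge)→487230, (C,nl)→1502880 …(+1); best=12880 via (C,hash)

12880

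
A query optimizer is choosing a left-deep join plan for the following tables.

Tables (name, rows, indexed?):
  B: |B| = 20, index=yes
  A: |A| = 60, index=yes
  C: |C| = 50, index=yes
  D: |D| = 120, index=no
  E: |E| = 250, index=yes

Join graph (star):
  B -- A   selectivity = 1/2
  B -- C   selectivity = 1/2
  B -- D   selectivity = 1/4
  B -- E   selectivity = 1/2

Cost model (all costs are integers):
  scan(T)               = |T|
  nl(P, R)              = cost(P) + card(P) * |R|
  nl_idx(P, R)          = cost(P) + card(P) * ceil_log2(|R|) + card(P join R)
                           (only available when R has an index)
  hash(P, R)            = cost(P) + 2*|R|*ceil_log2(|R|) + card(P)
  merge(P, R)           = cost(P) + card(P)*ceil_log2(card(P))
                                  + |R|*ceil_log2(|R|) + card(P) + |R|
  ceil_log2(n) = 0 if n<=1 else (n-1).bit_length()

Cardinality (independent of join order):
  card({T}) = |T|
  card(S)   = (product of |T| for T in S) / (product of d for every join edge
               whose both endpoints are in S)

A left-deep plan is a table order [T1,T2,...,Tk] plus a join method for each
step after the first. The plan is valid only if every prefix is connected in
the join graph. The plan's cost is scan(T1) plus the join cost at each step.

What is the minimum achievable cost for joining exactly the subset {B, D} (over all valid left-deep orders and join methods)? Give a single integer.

Selinger DP over subsets of {B,D}:
  {B}: scan cost=20, card=20
  {D}: scan cost=120, card=120
  {BD}: card=600; try (B,hash)→440, (D,merge)→1100, (B,merge)→1200, (B,nl_idx)→1320, (D,hash)→1720, (D,nl)→2420 …(+1); best=440 via (B,hash)

440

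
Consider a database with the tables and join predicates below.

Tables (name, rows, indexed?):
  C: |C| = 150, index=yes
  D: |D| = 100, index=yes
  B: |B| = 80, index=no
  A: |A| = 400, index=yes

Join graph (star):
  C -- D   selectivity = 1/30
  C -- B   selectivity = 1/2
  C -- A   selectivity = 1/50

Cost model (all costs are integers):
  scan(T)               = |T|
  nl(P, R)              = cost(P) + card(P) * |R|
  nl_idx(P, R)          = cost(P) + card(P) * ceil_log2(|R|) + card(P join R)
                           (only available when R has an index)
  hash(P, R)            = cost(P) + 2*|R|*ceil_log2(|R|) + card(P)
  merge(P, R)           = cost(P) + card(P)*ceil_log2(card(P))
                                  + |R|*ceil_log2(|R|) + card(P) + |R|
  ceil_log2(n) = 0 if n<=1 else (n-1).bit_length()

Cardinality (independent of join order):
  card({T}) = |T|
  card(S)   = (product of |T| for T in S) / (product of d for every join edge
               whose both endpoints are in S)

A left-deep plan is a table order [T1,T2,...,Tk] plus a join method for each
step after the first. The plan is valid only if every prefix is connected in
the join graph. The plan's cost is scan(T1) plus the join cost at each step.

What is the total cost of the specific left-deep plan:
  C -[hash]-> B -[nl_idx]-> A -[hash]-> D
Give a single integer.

152820

step 1: scan C: cost=150, card=150
step 2: join B via hash
    card(P join B) = 150*80/(2) = 6000
    cost = 150 + 2*80*7 + 150 = 1420
step 3: join A via nl_idx
    card(P join A) = 6000*400/(50) = 48000
    cost = 1420 + 6000*9 + 48000 = 103420
step 4: join D via hash
    card(P join D) = 48000*100/(30) = 160000
    cost = 103420 + 2*100*7 + 48000 = 152820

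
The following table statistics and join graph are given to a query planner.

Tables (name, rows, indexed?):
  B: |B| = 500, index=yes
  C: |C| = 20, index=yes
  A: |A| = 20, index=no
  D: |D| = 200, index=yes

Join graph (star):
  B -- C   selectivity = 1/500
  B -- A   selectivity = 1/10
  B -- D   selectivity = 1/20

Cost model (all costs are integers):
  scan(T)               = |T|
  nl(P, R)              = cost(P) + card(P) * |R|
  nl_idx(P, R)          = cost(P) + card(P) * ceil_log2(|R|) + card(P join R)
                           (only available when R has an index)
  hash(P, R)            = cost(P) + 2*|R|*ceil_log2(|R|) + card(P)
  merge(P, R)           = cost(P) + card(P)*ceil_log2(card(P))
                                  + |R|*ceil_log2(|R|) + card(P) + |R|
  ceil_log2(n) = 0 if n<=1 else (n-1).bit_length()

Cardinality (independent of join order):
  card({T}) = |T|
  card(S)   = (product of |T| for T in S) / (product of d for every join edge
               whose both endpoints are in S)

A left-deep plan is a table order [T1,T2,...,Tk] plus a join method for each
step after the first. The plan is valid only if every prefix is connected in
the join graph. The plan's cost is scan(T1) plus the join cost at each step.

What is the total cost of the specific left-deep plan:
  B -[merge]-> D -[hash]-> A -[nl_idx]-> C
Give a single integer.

step 1: scan B: cost=500, card=500
step 2: join D via merge
    card(P join D) = 500*200/(20) = 5000
    cost = 500 + 500*9 + 200*8 + 500 + 200 = 7300
step 3: join A via hash
    card(P join A) = 5000*20/(10) = 10000
    cost = 7300 + 2*20*5 + 5000 = 12500
step 4: join C via nl_idx
    card(P join C) = 10000*20/(500) = 400
    cost = 12500 + 10000*5 + 400 = 62900

62900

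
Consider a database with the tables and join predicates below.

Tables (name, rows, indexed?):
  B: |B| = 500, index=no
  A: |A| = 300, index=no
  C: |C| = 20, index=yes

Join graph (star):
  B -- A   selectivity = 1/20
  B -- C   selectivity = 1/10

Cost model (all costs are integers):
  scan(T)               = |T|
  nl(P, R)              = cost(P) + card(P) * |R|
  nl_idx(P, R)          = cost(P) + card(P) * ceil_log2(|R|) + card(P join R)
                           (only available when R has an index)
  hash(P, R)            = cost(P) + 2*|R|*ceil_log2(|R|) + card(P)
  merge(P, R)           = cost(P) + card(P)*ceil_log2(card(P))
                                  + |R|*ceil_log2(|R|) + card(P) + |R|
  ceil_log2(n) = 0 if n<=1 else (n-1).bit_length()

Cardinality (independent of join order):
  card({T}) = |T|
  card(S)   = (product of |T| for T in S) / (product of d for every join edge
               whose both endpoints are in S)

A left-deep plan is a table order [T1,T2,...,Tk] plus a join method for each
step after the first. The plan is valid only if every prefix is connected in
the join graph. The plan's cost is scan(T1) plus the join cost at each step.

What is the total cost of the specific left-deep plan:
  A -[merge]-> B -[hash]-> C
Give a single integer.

step 1: scan A: cost=300, card=300
step 2: join B via merge
    card(P join B) = 300*500/(20) = 7500
    cost = 300 + 300*9 + 500*9 + 300 + 500 = 8300
step 3: join C via hash
    card(P join C) = 7500*20/(10) = 15000
    cost = 8300 + 2*20*5 + 7500 = 16000

16000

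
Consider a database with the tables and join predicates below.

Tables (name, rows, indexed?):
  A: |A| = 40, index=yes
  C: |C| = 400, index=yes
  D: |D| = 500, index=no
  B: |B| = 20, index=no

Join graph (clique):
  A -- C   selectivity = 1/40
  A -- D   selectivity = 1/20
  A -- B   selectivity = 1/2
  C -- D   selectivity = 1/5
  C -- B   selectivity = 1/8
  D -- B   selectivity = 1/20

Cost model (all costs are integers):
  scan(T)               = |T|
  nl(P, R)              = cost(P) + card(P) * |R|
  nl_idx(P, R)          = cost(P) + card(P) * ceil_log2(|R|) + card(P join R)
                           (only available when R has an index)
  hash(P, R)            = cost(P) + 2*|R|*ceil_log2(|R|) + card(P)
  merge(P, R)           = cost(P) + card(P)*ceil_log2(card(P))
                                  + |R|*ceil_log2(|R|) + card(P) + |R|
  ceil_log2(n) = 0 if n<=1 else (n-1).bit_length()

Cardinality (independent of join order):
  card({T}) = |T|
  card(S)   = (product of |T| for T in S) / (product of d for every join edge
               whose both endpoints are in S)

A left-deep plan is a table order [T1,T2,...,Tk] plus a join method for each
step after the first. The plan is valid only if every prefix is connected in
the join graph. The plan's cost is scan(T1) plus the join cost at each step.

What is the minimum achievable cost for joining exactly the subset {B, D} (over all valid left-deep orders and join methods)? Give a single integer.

Selinger DP over subsets of {B,D}:
  {D}: scan cost=500, card=500
  {B}: scan cost=20, card=20
  {BD}: card=500; try (B,hash)→1200, (D,merge)→5140, (B,merge)→5620, (D,hash)→9040, (D,nl)→10020, (B,nl)→10500; best=1200 via (B,hash)

1200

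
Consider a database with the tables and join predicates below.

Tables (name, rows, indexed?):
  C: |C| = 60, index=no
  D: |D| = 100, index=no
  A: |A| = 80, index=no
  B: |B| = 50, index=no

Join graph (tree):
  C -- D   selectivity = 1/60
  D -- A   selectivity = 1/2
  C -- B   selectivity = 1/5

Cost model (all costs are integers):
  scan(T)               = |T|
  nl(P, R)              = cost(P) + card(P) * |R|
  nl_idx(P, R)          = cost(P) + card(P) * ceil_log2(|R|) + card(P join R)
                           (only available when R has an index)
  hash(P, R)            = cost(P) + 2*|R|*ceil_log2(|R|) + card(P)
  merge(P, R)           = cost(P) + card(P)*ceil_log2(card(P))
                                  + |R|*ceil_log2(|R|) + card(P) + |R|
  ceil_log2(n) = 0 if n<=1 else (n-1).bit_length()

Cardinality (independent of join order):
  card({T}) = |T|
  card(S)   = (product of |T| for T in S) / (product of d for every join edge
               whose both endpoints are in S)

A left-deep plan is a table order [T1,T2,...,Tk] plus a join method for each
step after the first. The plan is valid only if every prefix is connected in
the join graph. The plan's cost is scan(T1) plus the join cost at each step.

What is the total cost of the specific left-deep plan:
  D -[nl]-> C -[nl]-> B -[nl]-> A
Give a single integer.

step 1: scan D: cost=100, card=100
step 2: join C via nl
    card(P join C) = 100*60/(60) = 100
    cost = 100 + 100*60 = 6100
step 3: join B via nl
    card(P join B) = 100*50/(5) = 1000
    cost = 6100 + 100*50 = 11100
step 4: join A via nl
    card(P join A) = 1000*80/(2) = 40000
    cost = 11100 + 1000*80 = 91100

91100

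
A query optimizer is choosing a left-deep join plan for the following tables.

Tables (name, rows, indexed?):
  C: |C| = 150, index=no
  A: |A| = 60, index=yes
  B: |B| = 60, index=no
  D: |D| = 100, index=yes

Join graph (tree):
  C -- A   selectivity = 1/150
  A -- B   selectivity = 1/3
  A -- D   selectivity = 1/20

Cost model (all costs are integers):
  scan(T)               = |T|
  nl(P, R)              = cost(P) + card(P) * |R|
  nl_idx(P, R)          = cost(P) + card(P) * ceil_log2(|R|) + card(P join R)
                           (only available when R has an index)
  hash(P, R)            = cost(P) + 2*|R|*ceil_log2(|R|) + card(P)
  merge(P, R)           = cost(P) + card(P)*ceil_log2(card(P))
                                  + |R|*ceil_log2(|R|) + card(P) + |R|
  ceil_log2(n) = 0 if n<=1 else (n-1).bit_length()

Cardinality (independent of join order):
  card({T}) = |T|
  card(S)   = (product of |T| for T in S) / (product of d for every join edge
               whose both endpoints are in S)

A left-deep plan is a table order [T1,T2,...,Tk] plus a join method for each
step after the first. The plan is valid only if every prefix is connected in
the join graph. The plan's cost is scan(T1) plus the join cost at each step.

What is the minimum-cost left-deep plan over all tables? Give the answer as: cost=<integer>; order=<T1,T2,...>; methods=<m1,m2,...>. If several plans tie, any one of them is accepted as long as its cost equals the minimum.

cost=2760; order=C,A,D,B; methods=hash,nl_idx,hash

Selinger DP (subsets sized 1..n):
  {C}: scan cost=150, card=150
  {A}: scan cost=60, card=60
  {B}: scan cost=60, card=60
  {D}: scan cost=100, card=100
  {AC}: card=60; try (A,hash)→1020, (A,nl_idx)→1110, (C,merge)→1830, (A,merge)→1920, (C,hash)→2520, (C,nl)→9060 …(+1); best=1020 via (A,hash)
  {AB}: card=1200; try (B,hash)→840, (A,hash)→840, (B,merge)→900, (A,merge)→900, (A,nl_idx)→1620, (B,nl)→3660 …(+1); best=840 via (B,hash)
  {AD}: card=300; try (D,nl_idx)→780, (A,hash)→920, (A,nl_idx)→1000, (D,merge)→1280, (A,merge)→1320, (D,hash)→1520 …(+2); best=780 via (D,nl_idx)
  {ABC}: card=1200; try (B,hash)→1800, (B,merge)→1860, (C,hash)→4440, (B,nl)→4620, (C,merge)→16590, (C,nl)→180840; best=1800 via (B,hash)
  {ACD}: card=300; try (D,nl_idx)→1740, (D,merge)→2240, (D,hash)→2480, (C,hash)→3480, (C,merge)→5130, (D,nl)→7020 …(+1); best=1740 via (D,nl_idx)
  {ABD}: card=6000; try (B,hash)→1800, (D,hash)→3440, (B,merge)→4200, (D,nl_idx)→15240, (D,merge)→16040, (B,nl)→18780 …(+1); best=1800 via (B,hash)
  {ABCD}: card=6000; try (B,hash)→2760, (D,hash)→4400, (B,merge)→5160, (C,hash)→10200, (D,nl_idx)→16200, (D,merge)→17000 …(+4); best=2760 via (B,hash)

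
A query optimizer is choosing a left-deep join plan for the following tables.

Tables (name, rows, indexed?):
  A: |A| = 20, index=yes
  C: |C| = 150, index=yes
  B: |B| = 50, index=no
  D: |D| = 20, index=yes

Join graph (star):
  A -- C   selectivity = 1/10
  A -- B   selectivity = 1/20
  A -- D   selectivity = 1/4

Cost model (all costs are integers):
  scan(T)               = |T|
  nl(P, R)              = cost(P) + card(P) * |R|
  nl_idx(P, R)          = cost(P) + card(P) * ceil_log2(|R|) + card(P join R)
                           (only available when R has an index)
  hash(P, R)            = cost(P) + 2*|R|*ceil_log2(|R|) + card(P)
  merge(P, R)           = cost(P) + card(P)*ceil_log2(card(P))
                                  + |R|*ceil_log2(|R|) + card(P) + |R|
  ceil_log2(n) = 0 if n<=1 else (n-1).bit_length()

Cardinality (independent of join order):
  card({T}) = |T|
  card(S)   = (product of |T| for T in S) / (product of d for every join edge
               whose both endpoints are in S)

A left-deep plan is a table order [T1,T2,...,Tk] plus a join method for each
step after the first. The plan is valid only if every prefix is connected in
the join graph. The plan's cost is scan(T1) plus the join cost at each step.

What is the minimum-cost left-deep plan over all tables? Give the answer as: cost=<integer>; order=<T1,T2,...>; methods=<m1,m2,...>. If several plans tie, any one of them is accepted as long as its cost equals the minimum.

cost=2330; order=A,C,B,D; methods=nl_idx,hash,hash

Selinger DP (subsets sized 1..n):
  {A}: scan cost=20, card=20
  {C}: scan cost=150, card=150
  {B}: scan cost=50, card=50
  {D}: scan cost=20, card=20
  {AC}: card=300; try (C,nl_idx)→480, (A,hash)→500, (A,nl_idx)→1200, (C,merge)→1490, (A,merge)→1620, (C,hash)→2440 …(+2); best=480 via (C,nl_idx)
  {AB}: card=50; try (A,hash)→300, (A,nl_idx)→350, (B,merge)→490, (A,merge)→520, (B,hash)→640, (B,nl)→1020 …(+1); best=300 via (A,hash)
  {AD}: card=100; try (D,nl_idx)→220, (A,nl_idx)→220, (D,hash)→240, (A,hash)→240, (D,merge)→260, (A,merge)→260 …(+2); best=220 via (D,nl_idx)
  {ABC}: card=750; try (B,hash)→1380, (C,nl_idx)→1450, (C,merge)→2000, (C,hash)→2750, (B,merge)→3830, (C,nl)→7800 …(+1); best=1380 via (B,hash)
  {ACD}: card=1500; try (D,hash)→980, (C,merge)→2370, (C,nl_idx)→2520, (C,hash)→2720, (D,nl_idx)→3480, (D,merge)→3600 …(+2); best=980 via (D,hash)
  {ABD}: card=250; try (D,hash)→550, (D,merge)→770, (D,nl_idx)→800, (B,hash)→920, (D,nl)→1300, (B,merge)→1370 …(+1); best=550 via (D,hash)
  {ABCD}: card=3750; try (D,hash)→2330, (B,hash)→3080, (C,hash)→3200, (C,merge)→4150, (C,nl_idx)→6300, (D,nl_idx)→8880 …(+5); best=2330 via (D,hash)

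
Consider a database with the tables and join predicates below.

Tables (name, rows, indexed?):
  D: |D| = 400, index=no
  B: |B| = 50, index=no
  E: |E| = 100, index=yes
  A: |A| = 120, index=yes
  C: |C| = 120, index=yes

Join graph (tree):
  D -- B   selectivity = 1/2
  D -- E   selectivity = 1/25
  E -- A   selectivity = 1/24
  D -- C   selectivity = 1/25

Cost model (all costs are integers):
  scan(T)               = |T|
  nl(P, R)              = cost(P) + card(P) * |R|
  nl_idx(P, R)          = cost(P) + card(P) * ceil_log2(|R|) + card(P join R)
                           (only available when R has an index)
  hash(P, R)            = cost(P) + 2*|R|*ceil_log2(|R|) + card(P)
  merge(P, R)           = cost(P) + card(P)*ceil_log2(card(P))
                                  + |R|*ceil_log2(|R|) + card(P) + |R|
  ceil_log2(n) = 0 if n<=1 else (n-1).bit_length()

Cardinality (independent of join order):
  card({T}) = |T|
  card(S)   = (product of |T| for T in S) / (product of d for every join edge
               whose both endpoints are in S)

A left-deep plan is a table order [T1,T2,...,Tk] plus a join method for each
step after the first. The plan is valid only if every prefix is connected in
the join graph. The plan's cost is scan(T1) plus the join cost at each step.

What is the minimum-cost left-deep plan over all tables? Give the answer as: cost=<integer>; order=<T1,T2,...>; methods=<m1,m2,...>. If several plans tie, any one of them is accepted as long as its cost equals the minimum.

Selinger DP (subsets sized 1..n):
  {D}: scan cost=400, card=400
  {B}: scan cost=50, card=50
  {E}: scan cost=100, card=100
  {A}: scan cost=120, card=120
  {C}: scan cost=120, card=120
  {BD}: card=10000; try (B,hash)→1400, (D,merge)→4400, (B,merge)→4750, (D,hash)→7300, (D,nl)→20050, (B,nl)→20400; best=1400 via (B,hash)
  {DE}: card=1600; try (E,hash)→2200, (E,nl_idx)→4800, (D,merge)→4900, (E,merge)→5200, (D,hash)→7400, (D,nl)→40100 …(+1); best=2200 via (E,hash)
  {CD}: card=1920; try (C,hash)→2480, (D,merge)→5080, (C,nl_idx)→5120, (C,merge)→5360, (D,hash)→7440, (D,nl)→48120 …(+1); best=2480 via (C,hash)
  {AE}: card=500; try (A,nl_idx)→1300, (E,nl_idx)→1460, (E,hash)→1640, (A,merge)→1860, (E,merge)→1880, (A,hash)→1880 …(+2); best=1300 via (A,nl_idx)
  {BDE}: card=40000; try (B,hash)→4400, (E,hash)→12800, (B,merge)→21750, (B,nl)→82200, (E,nl_idx)→111400, (E,merge)→152200 …(+1); best=4400 via (B,hash)
  {BCD}: card=48000; try (B,hash)→5000, (C,hash)→13080, (B,merge)→25870, (B,nl)→98480, (C,nl_idx)→119400, (C,merge)→152360 …(+1); best=5000 via (B,hash)
  {ADE}: card=8000; try (A,hash)→5480, (D,hash)→9000, (D,merge)→10300, (A,nl_idx)→21400, (A,merge)→22360, (A,nl)→194200 …(+1); best=5480 via (A,hash)
  {CDE}: card=7680; try (C,hash)→5480, (E,hash)→5800, (C,nl_idx)→21080, (C,merge)→22360, (E,nl_idx)→23600, (E,merge)→26320 …(+2); best=5480 via (C,hash)
  {ABDE}: card=200000; try (B,hash)→14080, (A,hash)→46080, (B,merge)→117830, (B,nl)→405480, (A,nl_idx)→484400, (A,merge)→685360 …(+1); best=14080 via (B,hash)
  {BCDE}: card=192000; try (B,hash)→13760, (C,hash)→46080, (E,hash)→54400, (B,merge)→113350, (B,nl)→389480, (C,nl_idx)→476400 …(+5); best=13760 via (B,hash)
  {ACDE}: card=38400; try (A,hash)→14840, (C,hash)→15160, (A,nl_idx)→97640, (C,nl_idx)→99880, (A,merge)→113960, (C,merge)→118440 …(+2); best=14840 via (A,hash)
  {ABCDE}: card=960000; try (B,hash)→53840, (A,hash)→207440, (C,hash)→215760, (B,merge)→667990, (B,nl)→1934840, (A,nl_idx)→2317760 …(+5); best=53840 via (B,hash)

cost=53840; order=D,E,C,A,B; methods=hash,hash,hash,hash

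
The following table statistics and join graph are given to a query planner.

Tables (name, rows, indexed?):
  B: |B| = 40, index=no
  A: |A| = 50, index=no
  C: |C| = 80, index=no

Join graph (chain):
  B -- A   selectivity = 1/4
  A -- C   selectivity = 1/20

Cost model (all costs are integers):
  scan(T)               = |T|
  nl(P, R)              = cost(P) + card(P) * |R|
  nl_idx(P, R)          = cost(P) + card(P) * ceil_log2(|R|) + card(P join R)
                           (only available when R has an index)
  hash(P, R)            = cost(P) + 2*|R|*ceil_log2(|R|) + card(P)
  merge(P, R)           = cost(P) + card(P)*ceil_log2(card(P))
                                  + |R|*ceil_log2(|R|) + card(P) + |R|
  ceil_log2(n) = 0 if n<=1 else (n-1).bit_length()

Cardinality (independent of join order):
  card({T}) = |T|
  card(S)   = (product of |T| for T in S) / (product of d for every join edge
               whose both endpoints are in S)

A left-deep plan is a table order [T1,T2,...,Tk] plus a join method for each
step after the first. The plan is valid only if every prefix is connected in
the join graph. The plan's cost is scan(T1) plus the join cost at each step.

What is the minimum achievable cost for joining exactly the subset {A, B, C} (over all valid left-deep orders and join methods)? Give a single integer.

1440

Selinger DP over subsets of {A,B,C}:
  {B}: scan cost=40, card=40
  {A}: scan cost=50, card=50
  {C}: scan cost=80, card=80
  {AB}: card=500; try (B,hash)→580, (A,merge)→670, (B,merge)→680, (A,hash)→680, (A,nl)→2040, (B,nl)→2050; best=580 via (B,hash)
  {AC}: card=200; try (A,hash)→760, (C,merge)→1040, (A,merge)→1070, (C,hash)→1220, (C,nl)→4050, (A,nl)→4080; best=760 via (A,hash)
  {ABC}: card=2000; try (B,hash)→1440, (C,hash)→2200, (B,merge)→2840, (C,merge)→6220, (B,nl)→8760, (C,nl)→40580; best=1440 via (B,hash)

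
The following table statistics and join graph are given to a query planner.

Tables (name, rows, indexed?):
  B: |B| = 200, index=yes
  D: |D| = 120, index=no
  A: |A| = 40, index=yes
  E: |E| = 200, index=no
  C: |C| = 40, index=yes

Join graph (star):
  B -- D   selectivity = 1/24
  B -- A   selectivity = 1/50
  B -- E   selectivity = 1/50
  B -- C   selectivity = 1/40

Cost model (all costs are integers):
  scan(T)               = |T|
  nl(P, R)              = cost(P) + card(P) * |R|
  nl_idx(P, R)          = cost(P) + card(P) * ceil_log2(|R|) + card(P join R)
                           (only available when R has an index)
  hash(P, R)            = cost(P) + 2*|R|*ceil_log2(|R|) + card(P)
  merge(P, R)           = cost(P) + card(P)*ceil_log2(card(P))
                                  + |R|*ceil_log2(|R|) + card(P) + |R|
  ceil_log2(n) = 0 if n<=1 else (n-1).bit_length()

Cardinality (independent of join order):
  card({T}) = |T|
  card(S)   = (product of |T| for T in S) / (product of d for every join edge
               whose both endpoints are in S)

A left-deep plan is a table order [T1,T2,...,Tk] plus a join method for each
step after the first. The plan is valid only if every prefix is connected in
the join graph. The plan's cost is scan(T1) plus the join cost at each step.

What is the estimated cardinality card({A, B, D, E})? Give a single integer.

Tables in S: A(40), B(200), D(120), E(200)
Edges inside S: B-D(d=24), B-A(d=50), B-E(d=50)
numerator = 40 * 200 * 120 * 200 = 192000000
denominator = 24 * 50 * 50 = 60000
card(S) = 192000000 / 60000 = 3200

3200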